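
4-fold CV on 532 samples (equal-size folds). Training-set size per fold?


Fold size = 532/4 = 133
Training per fold = 532 - 133 = 399

399


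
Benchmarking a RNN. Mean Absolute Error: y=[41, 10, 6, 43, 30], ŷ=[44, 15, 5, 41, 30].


Absolute errors: |41-44|=3, |10-15|=5, |6-5|=1, |43-41|=2, |30-30|=0
Sum = 11
MAE = 11/5 = 11/5

11/5


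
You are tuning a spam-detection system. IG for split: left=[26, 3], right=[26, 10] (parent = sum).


Parent = [52, 13], H_parent = 0.7219
H_left = 0.4798 (n=29), H_right = 0.8524 (n=36)
H_children = (29/65)·0.4798 + (36/65)·0.8524 = 0.6862
IG = 0.7219 - 0.6862 = 0.0357

0.0357


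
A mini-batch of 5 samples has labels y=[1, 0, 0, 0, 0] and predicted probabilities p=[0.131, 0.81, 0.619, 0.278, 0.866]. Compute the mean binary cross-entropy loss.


L[0] = -ln(0.131) = 2.0326
L[1] = -ln(1-0.81) = -ln(0.19) = 1.6607
L[2] = -ln(1-0.619) = -ln(0.381) = 0.965
L[3] = -ln(1-0.278) = -ln(0.722) = 0.3257
L[4] = -ln(1-0.866) = -ln(0.134) = 2.0099
mean = (2.0326 + 1.6607 + 0.965 + 0.3257 + 2.0099)/5 = 1.3988

1.3988


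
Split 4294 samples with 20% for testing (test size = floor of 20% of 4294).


Test = ⌊4294·20/100⌋ = 858
Train = 4294 - 858 = 3436

Train: 3436, Test: 858


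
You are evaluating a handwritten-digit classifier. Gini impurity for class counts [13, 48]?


Probabilities: [13/61, 48/61] ≈ [0.2131, 0.7869]
Σpᵢ² = (169 + 2304)/61² = 2473/3721
Gini = 1 - Σpᵢ² = 1 - 2473/3721 = 0.3354

0.3354


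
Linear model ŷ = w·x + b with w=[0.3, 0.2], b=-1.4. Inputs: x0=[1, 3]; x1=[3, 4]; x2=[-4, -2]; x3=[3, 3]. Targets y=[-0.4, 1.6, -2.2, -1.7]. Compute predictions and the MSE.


ŷ0 = (0.3)·(1) + (0.2)·(3) - 1.4 = -0.5
ŷ1 = (0.3)·(3) + (0.2)·(4) - 1.4 = 0.3
ŷ2 = (0.3)·(-4) + (0.2)·(-2) - 1.4 = -3.0
ŷ3 = (0.3)·(3) + (0.2)·(3) - 1.4 = 0.1
errors² = [0.01, 1.69, 0.64, 3.24]
MSE = 5.5800/4 = 1.395

1.395


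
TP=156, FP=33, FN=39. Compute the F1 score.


Precision = 156/189 = 0.8254
Recall = 156/195 = 0.8
F1 = 2·P·R/(P+R) = 2·TP/(2·TP+FP+FN) = 312/(312+33+39) = 312/384 = 0.8125

0.8125


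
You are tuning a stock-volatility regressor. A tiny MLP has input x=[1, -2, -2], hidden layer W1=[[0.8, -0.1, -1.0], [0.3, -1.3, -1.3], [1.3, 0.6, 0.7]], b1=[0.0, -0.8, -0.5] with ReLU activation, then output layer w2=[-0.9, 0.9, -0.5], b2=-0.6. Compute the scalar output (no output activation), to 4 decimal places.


z1[0] = (0.8)·(1) + (-0.1)·(-2) + (-1.0)·(-2) + 0.0 = 3.0
z1[1] = (0.3)·(1) + (-1.3)·(-2) + (-1.3)·(-2) - 0.8 = 4.7
z1[2] = (1.3)·(1) + (0.6)·(-2) + (0.7)·(-2) - 0.5 = -1.8
h = ReLU(z1) = [3.0, 4.7, 0.0]
output = (-0.9)·(3.0) + (0.9)·(4.7) + (-0.5)·(0.0) - 0.6 = 0.93

0.93


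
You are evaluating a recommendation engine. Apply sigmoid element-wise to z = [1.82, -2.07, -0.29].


σ(1.82) = 1/(1+e^-1.82) = 0.8606
σ(-2.07) = 1/(1+e^2.07) = 0.112
σ(-0.29) = 1/(1+e^0.29) = 0.428
result = [0.8606, 0.112, 0.428]

[0.8606, 0.112, 0.428]


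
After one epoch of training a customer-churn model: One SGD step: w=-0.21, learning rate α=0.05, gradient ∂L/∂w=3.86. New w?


w_new = w - α·∇
= -0.21 - 0.05·3.86
= -0.21 - 0.193
= -0.403

-0.403


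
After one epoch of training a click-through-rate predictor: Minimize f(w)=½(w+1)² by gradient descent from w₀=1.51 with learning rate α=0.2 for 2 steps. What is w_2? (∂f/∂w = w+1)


step 1: grad = 1.51+1 = 2.51; w = 1.51 - 0.2·(2.51) = 1.008
step 2: grad = 1.008+1 = 2.008; w = 1.008 - 0.2·(2.008) = 0.6064

0.6064


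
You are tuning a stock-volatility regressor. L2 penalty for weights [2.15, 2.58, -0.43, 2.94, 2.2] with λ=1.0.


‖w‖₂² = (2.15)² + (2.58)² + (-0.43)² + (2.94)² + (2.2)²
     = 4.6225 + 6.6564 + 0.1849 + 8.6436 + 4.84
     = 24.9474
λ·‖w‖₂² = 1.0·24.9474 = 24.9474

24.9474


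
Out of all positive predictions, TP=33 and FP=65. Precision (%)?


Precision = TP/(TP+FP)
= 33/(33+65)
= 33/98 = 33.67%

33.67%


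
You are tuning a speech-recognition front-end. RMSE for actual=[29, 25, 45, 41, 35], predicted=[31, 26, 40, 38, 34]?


MSE = 40/5 = 8
RMSE = √(40/5) = 2.8284

2.8284


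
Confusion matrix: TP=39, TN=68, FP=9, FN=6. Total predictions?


Total = TP + TN + FP + FN
= 39 + 68 + 9 + 6
= 122
(Predicted positive: 48, predicted negative: 74)

122


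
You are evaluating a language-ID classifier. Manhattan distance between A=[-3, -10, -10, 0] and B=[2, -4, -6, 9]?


d = |-3-2| + |-10+ 4| + |-10+ 6| + |0-9|
  = 5 + 6 + 4 + 9
  = 24

24


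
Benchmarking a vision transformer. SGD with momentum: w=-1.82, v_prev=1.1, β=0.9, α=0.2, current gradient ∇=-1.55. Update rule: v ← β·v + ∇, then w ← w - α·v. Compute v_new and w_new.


v_new = 0.9·1.1 - 1.55 = 0.99 - 1.55 = -0.56
w_new = -1.82 - 0.2·-0.56 = -1.82 + 0.112 = -1.708

v_new=-0.56, w_new=-1.708


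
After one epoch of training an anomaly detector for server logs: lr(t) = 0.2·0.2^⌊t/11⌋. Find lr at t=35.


n_drops = ⌊35/11⌋ = 3
lr = 0.2·0.2^3 = 0.2·0.008 = 0.0016

0.0016


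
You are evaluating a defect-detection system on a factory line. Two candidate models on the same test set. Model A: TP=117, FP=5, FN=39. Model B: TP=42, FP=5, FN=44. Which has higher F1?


Model A: P=117/122=0.959, R=117/156=0.75, F1=2PR/(P+R)=2TP/(2TP+FP+FN)=234/278=0.8417
Model B: P=42/47=0.8936, R=42/86=0.4884, F1=2PR/(P+R)=2TP/(2TP+FP+FN)=84/133=0.6316
0.8417 > 0.6316 → Model A

Model A


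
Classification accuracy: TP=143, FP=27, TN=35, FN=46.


Accuracy = (TP+TN)/(TP+TN+FP+FN)
= (143+35)/(251)
= 178/251 = 70.92%

70.92%


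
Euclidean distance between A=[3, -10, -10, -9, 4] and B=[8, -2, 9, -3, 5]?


d = √((3-8)² + (-10+ 2)² + (-10-9)² + (-9+ 3)² + (4-5)²)
  = √(25 + 64 + 361 + 36 + 1)
  = √487 = 22.0681

22.0681


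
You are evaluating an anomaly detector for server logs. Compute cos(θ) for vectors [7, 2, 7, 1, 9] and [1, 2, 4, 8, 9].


A·B = 7·1 + 2·2 + 7·4 + 1·8 + 9·9 = 128
‖A‖ = √184 = 13.5647, ‖B‖ = √166 = 12.8841
cos = 128/(√184·√166) = 128/√30544 = 0.7324

0.7324


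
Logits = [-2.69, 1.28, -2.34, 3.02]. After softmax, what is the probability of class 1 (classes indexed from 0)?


Exponentials: e^-2.69=0.0679, e^1.28=3.5966, e^-2.34=0.0963, e^3.02=20.4913
Sum = 24.2521
Softmax = [0.0028, 0.1483, 0.004, 0.8449]
p[1] = 3.5966/24.2521 = 0.1483

0.1483


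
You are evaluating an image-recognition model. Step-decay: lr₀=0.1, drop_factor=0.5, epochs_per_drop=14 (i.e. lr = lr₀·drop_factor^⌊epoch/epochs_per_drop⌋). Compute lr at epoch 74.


n_drops = ⌊74/14⌋ = 5
lr = 0.1·0.5^5 = 0.1·0.03125 = 0.003125

0.003125


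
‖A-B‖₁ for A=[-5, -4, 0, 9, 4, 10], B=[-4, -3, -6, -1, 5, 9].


d = |-5+ 4| + |-4+ 3| + |0+ 6| + |9+ 1| + |4-5| + |10-9|
  = 1 + 1 + 6 + 10 + 1 + 1
  = 20

20


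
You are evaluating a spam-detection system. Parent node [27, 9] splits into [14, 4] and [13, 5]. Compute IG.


Parent = [27, 9], H_parent = 0.8113
H_left = 0.7642 (n=18), H_right = 0.8524 (n=18)
H_children = (18/36)·0.7642 + (18/36)·0.8524 = 0.8083
IG = 0.8113 - 0.8083 = 0.003

0.003


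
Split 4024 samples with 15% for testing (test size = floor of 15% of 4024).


Test = ⌊4024·15/100⌋ = 603
Train = 4024 - 603 = 3421

Train: 3421, Test: 603


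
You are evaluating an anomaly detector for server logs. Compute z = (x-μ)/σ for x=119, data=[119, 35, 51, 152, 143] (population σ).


μ = 100, σ = 48.0416
z = (119 - 100)/48.0416 = 0.3955

0.3955


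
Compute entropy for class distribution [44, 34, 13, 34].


Probabilities: [44/125, 34/125, 13/125, 34/125] ≈ [0.352, 0.272, 0.104, 0.272]
H = -((44/125)·log₂(44/125) + (34/125)·log₂(34/125) + (13/125)·log₂(13/125) + (34/125)·log₂(34/125))
  = 1.8916 bits

1.8916 bits


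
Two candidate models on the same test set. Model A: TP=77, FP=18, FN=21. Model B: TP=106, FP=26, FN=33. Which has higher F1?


Model A: P=77/95=0.8105, R=77/98=0.7857, F1=2PR/(P+R)=2TP/(2TP+FP+FN)=154/193=0.7979
Model B: P=106/132=0.803, R=106/139=0.7626, F1=2PR/(P+R)=2TP/(2TP+FP+FN)=212/271=0.7823
0.7979 > 0.7823 → Model A

Model A


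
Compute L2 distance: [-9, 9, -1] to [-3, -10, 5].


d = √((-9+ 3)² + (9+ 10)² + (-1-5)²)
  = √(36 + 361 + 36)
  = √433 = 20.8087

20.8087


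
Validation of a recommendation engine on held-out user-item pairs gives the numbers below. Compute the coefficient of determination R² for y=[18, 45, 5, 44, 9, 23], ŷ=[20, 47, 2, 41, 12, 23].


ȳ = 24
SS_res = Σ(y-ŷ)² = 35
SS_tot = Σ(y-ȳ)² = 1464
R² = 1 - SS_res/SS_tot = 1 - 0.0239 = 0.9761

0.9761


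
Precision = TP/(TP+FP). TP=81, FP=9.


Precision = TP/(TP+FP)
= 81/(81+9)
= 81/90 = 90.0%

90.0%


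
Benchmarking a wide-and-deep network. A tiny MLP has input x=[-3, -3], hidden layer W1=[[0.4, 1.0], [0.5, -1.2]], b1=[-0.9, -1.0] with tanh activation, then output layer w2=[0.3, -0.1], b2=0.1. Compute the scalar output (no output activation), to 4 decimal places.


z1[0] = (0.4)·(-3) + (1.0)·(-3) - 0.9 = -5.1
z1[1] = (0.5)·(-3) + (-1.2)·(-3) - 1.0 = 1.1
h = tanh(z1) = [-0.9999, 0.8005]
output = (0.3)·(-0.9999) + (-0.1)·(0.8005) + 0.1 = -0.28

-0.28


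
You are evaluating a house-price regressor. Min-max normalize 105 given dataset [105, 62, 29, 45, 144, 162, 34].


min=29, max=162
(105-29)/(162-29) = 76/133 = 0.5714

0.5714


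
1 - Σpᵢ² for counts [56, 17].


Probabilities: [56/73, 17/73] ≈ [0.7671, 0.2329]
Σpᵢ² = (3136 + 289)/73² = 3425/5329
Gini = 1 - Σpᵢ² = 1 - 3425/5329 = 0.3573

0.3573


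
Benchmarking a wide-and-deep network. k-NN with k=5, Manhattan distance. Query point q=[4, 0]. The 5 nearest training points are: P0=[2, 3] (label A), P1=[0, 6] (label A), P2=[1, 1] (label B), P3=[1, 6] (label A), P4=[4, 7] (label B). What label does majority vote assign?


d(q,P0) = 5  (label A)
d(q,P1) = 10  (label A)
d(q,P2) = 4  (label B)
d(q,P3) = 9  (label A)
d(q,P4) = 7  (label B)
Votes: A=3, B=2
Majority → A

A


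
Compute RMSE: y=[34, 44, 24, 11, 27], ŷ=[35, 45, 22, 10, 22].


MSE = 32/5 = 6.4
RMSE = √(32/5) = 2.5298

2.5298


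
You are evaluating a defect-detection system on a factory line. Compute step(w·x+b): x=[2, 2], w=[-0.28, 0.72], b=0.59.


z = (2)·(-0.28) + (2)·(0.72) + 0.59
  = 1.47
step(z) = 1 (z≥0)

1


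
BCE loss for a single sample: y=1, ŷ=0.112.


BCE = -[y·ln(p) + (1-y)·ln(1-p)]
= -1·ln(0.112) - 0
= -ln(0.112) = 2.1893

2.1893


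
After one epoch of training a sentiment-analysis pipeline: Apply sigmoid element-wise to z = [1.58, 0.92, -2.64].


σ(1.58) = 1/(1+e^-1.58) = 0.8292
σ(0.92) = 1/(1+e^-0.92) = 0.715
σ(-2.64) = 1/(1+e^2.64) = 0.0666
result = [0.8292, 0.715, 0.0666]

[0.8292, 0.715, 0.0666]


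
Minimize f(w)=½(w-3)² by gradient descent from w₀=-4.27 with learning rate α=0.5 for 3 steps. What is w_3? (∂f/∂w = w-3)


step 1: grad = -4.27-3 = -7.27; w = -4.27 - 0.5·(-7.27) = -0.635
step 2: grad = -0.635-3 = -3.635; w = -0.635 - 0.5·(-3.635) = 1.1825
step 3: grad = 1.1825-3 = -1.8175; w = 1.1825 - 0.5·(-1.8175) = 2.09125

2.09125


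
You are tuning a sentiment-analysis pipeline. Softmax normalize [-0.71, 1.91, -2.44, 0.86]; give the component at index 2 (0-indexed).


Exponentials: e^-0.71=0.4916, e^1.91=6.7531, e^-2.44=0.0872, e^0.86=2.3632
Sum = 9.6951
Softmax = [0.0507, 0.6965, 0.009, 0.2437]
p[2] = 0.0872/9.6951 = 0.009

0.009


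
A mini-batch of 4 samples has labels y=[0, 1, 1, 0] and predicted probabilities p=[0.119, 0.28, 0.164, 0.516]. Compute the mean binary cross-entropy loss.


L[0] = -ln(1-0.119) = -ln(0.881) = 0.1267
L[1] = -ln(0.28) = 1.273
L[2] = -ln(0.164) = 1.8079
L[3] = -ln(1-0.516) = -ln(0.484) = 0.7257
mean = (0.1267 + 1.273 + 1.8079 + 0.7257)/4 = 0.9833

0.9833


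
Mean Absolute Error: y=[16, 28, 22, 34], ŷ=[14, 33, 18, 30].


Absolute errors: |16-14|=2, |28-33|=5, |22-18|=4, |34-30|=4
Sum = 15
MAE = 15/4 = 15/4

15/4


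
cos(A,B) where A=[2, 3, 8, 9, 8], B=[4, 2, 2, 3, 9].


A·B = 2·4 + 3·2 + 8·2 + 9·3 + 8·9 = 129
‖A‖ = √222 = 14.8997, ‖B‖ = √114 = 10.6771
cos = 129/(√222·√114) = 129/√25308 = 0.8109

0.8109


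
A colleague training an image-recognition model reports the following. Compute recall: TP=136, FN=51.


Recall = TP/(TP+FN)
= 136/(136+51)
= 136/187 = 72.73%

72.73%


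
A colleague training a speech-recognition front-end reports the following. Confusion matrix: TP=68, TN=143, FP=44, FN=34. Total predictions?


Total = TP + TN + FP + FN
= 68 + 143 + 44 + 34
= 289
(Predicted positive: 112, predicted negative: 177)

289


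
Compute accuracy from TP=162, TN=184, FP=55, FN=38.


Accuracy = (TP+TN)/(TP+TN+FP+FN)
= (162+184)/(439)
= 346/439 = 78.82%

78.82%


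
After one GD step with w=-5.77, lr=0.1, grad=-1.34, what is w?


w_new = w - α·∇
= -5.77 - 0.1·-1.34
= -5.77 + 0.134
= -5.636

-5.636


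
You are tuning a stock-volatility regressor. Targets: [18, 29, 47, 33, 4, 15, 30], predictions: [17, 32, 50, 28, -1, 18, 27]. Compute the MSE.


Squared errors: (18-17)²=1, (29-32)²=9, (47-50)²=9, (33-28)²=25, (4+ 1)²=25, (15-18)²=9, (30-27)²=9
Sum = 87
MSE = 87/7 = 87/7

87/7


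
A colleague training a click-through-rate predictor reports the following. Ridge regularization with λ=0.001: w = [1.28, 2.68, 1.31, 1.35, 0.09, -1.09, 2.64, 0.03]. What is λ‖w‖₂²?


‖w‖₂² = (1.28)² + (2.68)² + (1.31)² + (1.35)² + (0.09)² + (-1.09)² + (2.64)² + (0.03)²
     = 1.6384 + 7.1824 + 1.7161 + 1.8225 + 0.0081 + 1.1881 + 6.9696 + 0.0009
     = 20.5261
λ·‖w‖₂² = 0.001·20.5261 = 0.020526

0.020526


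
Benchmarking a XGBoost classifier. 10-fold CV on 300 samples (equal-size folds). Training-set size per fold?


Fold size = 300/10 = 30
Training per fold = 300 - 30 = 270

270


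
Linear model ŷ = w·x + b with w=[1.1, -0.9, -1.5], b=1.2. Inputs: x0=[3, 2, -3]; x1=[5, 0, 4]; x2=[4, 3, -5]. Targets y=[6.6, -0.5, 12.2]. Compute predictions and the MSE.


ŷ0 = (1.1)·(3) + (-0.9)·(2) + (-1.5)·(-3) + 1.2 = 7.2
ŷ1 = (1.1)·(5) + (-0.9)·(0) + (-1.5)·(4) + 1.2 = 0.7
ŷ2 = (1.1)·(4) + (-0.9)·(3) + (-1.5)·(-5) + 1.2 = 10.4
errors² = [0.36, 1.44, 3.24]
MSE = 5.0400/3 = 1.68

1.68


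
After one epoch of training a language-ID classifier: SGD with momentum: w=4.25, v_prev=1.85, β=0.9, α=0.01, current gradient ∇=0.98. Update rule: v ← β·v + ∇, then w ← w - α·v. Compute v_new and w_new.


v_new = 0.9·1.85 + 0.98 = 1.665 + 0.98 = 2.645
w_new = 4.25 - 0.01·2.645 = 4.25 - 0.02645 = 4.22355

v_new=2.645, w_new=4.22355


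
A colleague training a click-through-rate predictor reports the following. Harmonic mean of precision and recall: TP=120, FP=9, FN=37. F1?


Precision = 120/129 = 0.9302
Recall = 120/157 = 0.7643
F1 = 2·P·R/(P+R) = 2·TP/(2·TP+FP+FN) = 240/(240+9+37) = 240/286 = 0.8392

0.8392


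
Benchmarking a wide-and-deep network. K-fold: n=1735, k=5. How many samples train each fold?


Fold size = 1735/5 = 347
Training per fold = 1735 - 347 = 1388

1388


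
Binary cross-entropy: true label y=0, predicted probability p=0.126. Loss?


BCE = -[y·ln(p) + (1-y)·ln(1-p)]
= -0 - 1·ln(1-0.126)
= -ln(0.874) = 0.1347

0.1347


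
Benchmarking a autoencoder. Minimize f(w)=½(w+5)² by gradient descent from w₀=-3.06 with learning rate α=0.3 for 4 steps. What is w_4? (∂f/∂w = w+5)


step 1: grad = -3.06+5 = 1.94; w = -3.06 - 0.3·(1.94) = -3.642
step 2: grad = -3.642+5 = 1.358; w = -3.642 - 0.3·(1.358) = -4.0494
step 3: grad = -4.0494+5 = 0.9506; w = -4.0494 - 0.3·(0.9506) = -4.33458
step 4: grad = -4.33458+5 = 0.66542; w = -4.33458 - 0.3·(0.66542) = -4.534206

-4.534206


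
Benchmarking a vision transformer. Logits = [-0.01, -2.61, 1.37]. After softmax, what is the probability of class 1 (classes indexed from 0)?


Exponentials: e^-0.01=0.99, e^-2.61=0.0735, e^1.37=3.9354
Sum = 4.9989
Softmax = [0.1981, 0.0147, 0.7872]
p[1] = 0.0735/4.9989 = 0.0147

0.0147


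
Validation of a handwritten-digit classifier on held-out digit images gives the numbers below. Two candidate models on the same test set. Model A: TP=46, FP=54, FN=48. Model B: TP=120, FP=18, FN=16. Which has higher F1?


Model A: P=46/100=0.46, R=46/94=0.4894, F1=2PR/(P+R)=2TP/(2TP+FP+FN)=92/194=0.4742
Model B: P=120/138=0.8696, R=120/136=0.8824, F1=2PR/(P+R)=2TP/(2TP+FP+FN)=240/274=0.8759
0.4742 < 0.8759 → Model B

Model B


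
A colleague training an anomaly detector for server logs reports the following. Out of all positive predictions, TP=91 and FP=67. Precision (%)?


Precision = TP/(TP+FP)
= 91/(91+67)
= 91/158 = 57.59%

57.59%


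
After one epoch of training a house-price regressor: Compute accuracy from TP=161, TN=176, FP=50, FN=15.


Accuracy = (TP+TN)/(TP+TN+FP+FN)
= (161+176)/(402)
= 337/402 = 83.83%

83.83%


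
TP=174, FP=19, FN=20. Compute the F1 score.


Precision = 174/193 = 0.9016
Recall = 174/194 = 0.8969
F1 = 2·P·R/(P+R) = 2·TP/(2·TP+FP+FN) = 348/(348+19+20) = 348/387 = 0.8992

0.8992


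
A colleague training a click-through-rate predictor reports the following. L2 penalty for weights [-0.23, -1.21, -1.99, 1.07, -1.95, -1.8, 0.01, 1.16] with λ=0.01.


‖w‖₂² = (-0.23)² + (-1.21)² + (-1.99)² + (1.07)² + (-1.95)² + (-1.8)² + (0.01)² + (1.16)²
     = 0.0529 + 1.4641 + 3.9601 + 1.1449 + 3.8025 + 3.24 + 0.0001 + 1.3456
     = 15.0102
λ·‖w‖₂² = 0.01·15.0102 = 0.150102

0.150102


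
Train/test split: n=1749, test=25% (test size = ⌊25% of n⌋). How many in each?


Test = ⌊1749·25/100⌋ = 437
Train = 1749 - 437 = 1312

Train: 1312, Test: 437


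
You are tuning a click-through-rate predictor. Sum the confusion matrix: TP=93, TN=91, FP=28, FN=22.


Total = TP + TN + FP + FN
= 93 + 91 + 28 + 22
= 234
(Predicted positive: 121, predicted negative: 113)

234


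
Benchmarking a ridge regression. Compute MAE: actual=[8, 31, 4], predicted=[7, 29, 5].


Absolute errors: |8-7|=1, |31-29|=2, |4-5|=1
Sum = 4
MAE = 4/3 = 4/3

4/3


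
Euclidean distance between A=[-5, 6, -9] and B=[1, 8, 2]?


d = √((-5-1)² + (6-8)² + (-9-2)²)
  = √(36 + 4 + 121)
  = √161 = 12.6886

12.6886


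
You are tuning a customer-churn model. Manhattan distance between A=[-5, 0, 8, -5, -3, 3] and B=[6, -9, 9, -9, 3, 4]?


d = |-5-6| + |0+ 9| + |8-9| + |-5+ 9| + |-3-3| + |3-4|
  = 11 + 9 + 1 + 4 + 6 + 1
  = 32

32


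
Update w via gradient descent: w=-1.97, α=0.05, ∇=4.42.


w_new = w - α·∇
= -1.97 - 0.05·4.42
= -1.97 - 0.221
= -2.191

-2.191


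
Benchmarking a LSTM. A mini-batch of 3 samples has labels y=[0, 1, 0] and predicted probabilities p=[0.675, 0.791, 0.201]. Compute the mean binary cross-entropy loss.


L[0] = -ln(1-0.675) = -ln(0.325) = 1.1239
L[1] = -ln(0.791) = 0.2345
L[2] = -ln(1-0.201) = -ln(0.799) = 0.2244
mean = (1.1239 + 0.2345 + 0.2244)/3 = 0.5276

0.5276


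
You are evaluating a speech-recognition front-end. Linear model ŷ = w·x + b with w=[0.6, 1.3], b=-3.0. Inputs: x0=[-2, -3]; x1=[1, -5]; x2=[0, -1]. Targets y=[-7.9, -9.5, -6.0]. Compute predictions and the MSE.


ŷ0 = (0.6)·(-2) + (1.3)·(-3) - 3.0 = -8.1
ŷ1 = (0.6)·(1) + (1.3)·(-5) - 3.0 = -8.9
ŷ2 = (0.6)·(0) + (1.3)·(-1) - 3.0 = -4.3
errors² = [0.04, 0.36, 2.89]
MSE = 3.2900/3 = 1.0967

1.0967


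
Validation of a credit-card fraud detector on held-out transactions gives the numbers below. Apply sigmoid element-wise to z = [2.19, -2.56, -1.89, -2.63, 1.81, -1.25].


σ(2.19) = 1/(1+e^-2.19) = 0.8993
σ(-2.56) = 1/(1+e^2.56) = 0.0718
σ(-1.89) = 1/(1+e^1.89) = 0.1312
σ(-2.63) = 1/(1+e^2.63) = 0.0672
σ(1.81) = 1/(1+e^-1.81) = 0.8594
σ(-1.25) = 1/(1+e^1.25) = 0.2227
result = [0.8993, 0.0718, 0.1312, 0.0672, 0.8594, 0.2227]

[0.8993, 0.0718, 0.1312, 0.0672, 0.8594, 0.2227]


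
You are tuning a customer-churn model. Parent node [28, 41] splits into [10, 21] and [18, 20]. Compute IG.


Parent = [28, 41], H_parent = 0.9742
H_left = 0.9072 (n=31), H_right = 0.998 (n=38)
H_children = (31/69)·0.9072 + (38/69)·0.998 = 0.9572
IG = 0.9742 - 0.9572 = 0.017

0.017


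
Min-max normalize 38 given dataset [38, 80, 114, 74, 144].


min=38, max=144
(38-38)/(144-38) = 0/106 = 0.0

0.0


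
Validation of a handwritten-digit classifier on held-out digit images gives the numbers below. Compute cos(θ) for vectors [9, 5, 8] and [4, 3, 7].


A·B = 9·4 + 5·3 + 8·7 = 107
‖A‖ = √170 = 13.0384, ‖B‖ = √74 = 8.6023
cos = 107/(√170·√74) = 107/√12580 = 0.954

0.954


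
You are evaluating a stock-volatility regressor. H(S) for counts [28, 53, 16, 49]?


Probabilities: [28/146, 53/146, 16/146, 49/146] ≈ [0.1918, 0.363, 0.1096, 0.3356]
H = -((28/146)·log₂(28/146) + (53/146)·log₂(53/146) + (16/146)·log₂(16/146) + (49/146)·log₂(49/146))
  = 1.8658 bits

1.8658 bits


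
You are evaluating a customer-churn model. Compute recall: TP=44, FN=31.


Recall = TP/(TP+FN)
= 44/(44+31)
= 44/75 = 58.67%

58.67%


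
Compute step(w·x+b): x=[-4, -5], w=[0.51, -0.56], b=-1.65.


z = (-4)·(0.51) + (-5)·(-0.56) - 1.65
  = -0.89
step(z) = 0 (z<0)

0


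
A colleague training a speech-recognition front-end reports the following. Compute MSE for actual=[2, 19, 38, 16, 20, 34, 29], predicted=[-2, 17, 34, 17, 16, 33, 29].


Squared errors: (2+ 2)²=16, (19-17)²=4, (38-34)²=16, (16-17)²=1, (20-16)²=16, (34-33)²=1, (29-29)²=0
Sum = 54
MSE = 54/7 = 54/7

54/7


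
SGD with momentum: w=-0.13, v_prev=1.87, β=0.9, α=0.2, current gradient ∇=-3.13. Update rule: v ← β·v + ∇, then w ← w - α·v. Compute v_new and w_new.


v_new = 0.9·1.87 - 3.13 = 1.683 - 3.13 = -1.447
w_new = -0.13 - 0.2·-1.447 = -0.13 + 0.2894 = 0.1594

v_new=-1.447, w_new=0.1594


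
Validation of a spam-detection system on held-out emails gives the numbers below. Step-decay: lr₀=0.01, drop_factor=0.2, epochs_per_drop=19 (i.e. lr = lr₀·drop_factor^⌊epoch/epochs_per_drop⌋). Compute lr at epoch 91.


n_drops = ⌊91/19⌋ = 4
lr = 0.01·0.2^4 = 0.01·0.0016 = 0.000016

0.000016


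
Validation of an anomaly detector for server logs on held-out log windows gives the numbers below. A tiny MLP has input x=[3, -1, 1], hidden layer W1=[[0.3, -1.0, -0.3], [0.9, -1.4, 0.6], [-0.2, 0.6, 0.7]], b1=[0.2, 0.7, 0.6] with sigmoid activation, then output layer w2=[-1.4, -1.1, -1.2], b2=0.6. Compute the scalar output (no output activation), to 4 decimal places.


z1[0] = (0.3)·(3) + (-1.0)·(-1) + (-0.3)·(1) + 0.2 = 1.8
z1[1] = (0.9)·(3) + (-1.4)·(-1) + (0.6)·(1) + 0.7 = 5.4
z1[2] = (-0.2)·(3) + (0.6)·(-1) + (0.7)·(1) + 0.6 = 0.1
h = sigmoid(z1) = [0.8581, 0.9955, 0.525]
output = (-1.4)·(0.8581) + (-1.1)·(0.9955) + (-1.2)·(0.525) + 0.6 = -2.3264

-2.3264


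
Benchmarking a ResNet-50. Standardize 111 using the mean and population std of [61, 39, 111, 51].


μ = 65.5, σ = 27.3998
z = (111 - 65.5)/27.3998 = 1.6606

1.6606


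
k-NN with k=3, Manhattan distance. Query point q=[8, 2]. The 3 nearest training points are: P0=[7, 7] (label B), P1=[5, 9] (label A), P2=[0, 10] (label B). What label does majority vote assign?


d(q,P0) = 6  (label B)
d(q,P1) = 10  (label A)
d(q,P2) = 16  (label B)
Votes: A=1, B=2
Majority → B

B


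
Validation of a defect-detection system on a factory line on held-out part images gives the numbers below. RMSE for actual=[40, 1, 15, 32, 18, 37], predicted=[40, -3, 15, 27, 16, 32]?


MSE = 70/6 = 11.6667
RMSE = √(70/6) = 3.4157

3.4157


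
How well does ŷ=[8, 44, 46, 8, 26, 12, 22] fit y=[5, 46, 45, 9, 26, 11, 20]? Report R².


ȳ = 23.1429
SS_res = Σ(y-ŷ)² = 20
SS_tot = Σ(y-ȳ)² = 1694.86
R² = 1 - SS_res/SS_tot = 1 - 0.0118 = 0.9882

0.9882


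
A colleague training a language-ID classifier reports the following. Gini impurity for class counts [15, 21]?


Probabilities: [15/36, 21/36] ≈ [0.4167, 0.5833]
Σpᵢ² = (225 + 441)/36² = 666/1296
Gini = 1 - Σpᵢ² = 1 - 666/1296 = 0.4861

0.4861


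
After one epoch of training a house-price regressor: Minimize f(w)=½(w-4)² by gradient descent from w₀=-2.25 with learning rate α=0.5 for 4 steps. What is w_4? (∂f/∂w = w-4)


step 1: grad = -2.25-4 = -6.25; w = -2.25 - 0.5·(-6.25) = 0.875
step 2: grad = 0.875-4 = -3.125; w = 0.875 - 0.5·(-3.125) = 2.4375
step 3: grad = 2.4375-4 = -1.5625; w = 2.4375 - 0.5·(-1.5625) = 3.21875
step 4: grad = 3.21875-4 = -0.78125; w = 3.21875 - 0.5·(-0.78125) = 3.609375

3.609375


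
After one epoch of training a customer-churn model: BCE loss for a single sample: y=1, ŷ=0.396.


BCE = -[y·ln(p) + (1-y)·ln(1-p)]
= -1·ln(0.396) - 0
= -ln(0.396) = 0.9263

0.9263


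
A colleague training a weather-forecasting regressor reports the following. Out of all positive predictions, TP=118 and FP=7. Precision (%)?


Precision = TP/(TP+FP)
= 118/(118+7)
= 118/125 = 94.4%

94.4%


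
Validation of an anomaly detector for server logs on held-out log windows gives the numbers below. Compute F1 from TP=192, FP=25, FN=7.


Precision = 192/217 = 0.8848
Recall = 192/199 = 0.9648
F1 = 2·P·R/(P+R) = 2·TP/(2·TP+FP+FN) = 384/(384+25+7) = 384/416 = 0.9231

0.9231


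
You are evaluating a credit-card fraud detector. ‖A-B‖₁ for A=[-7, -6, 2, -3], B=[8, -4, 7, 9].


d = |-7-8| + |-6+ 4| + |2-7| + |-3-9|
  = 15 + 2 + 5 + 12
  = 34

34


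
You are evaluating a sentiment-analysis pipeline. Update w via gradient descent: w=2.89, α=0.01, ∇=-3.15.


w_new = w - α·∇
= 2.89 - 0.01·-3.15
= 2.89 + 0.0315
= 2.9215

2.9215


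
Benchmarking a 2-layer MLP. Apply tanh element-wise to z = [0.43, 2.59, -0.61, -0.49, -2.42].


tanh(0.43) = 0.4053
tanh(2.59) = 0.9888
tanh(-0.61) = -0.5441
tanh(-0.49) = -0.4542
tanh(-2.42) = -0.9843
result = [0.4053, 0.9888, -0.5441, -0.4542, -0.9843]

[0.4053, 0.9888, -0.5441, -0.4542, -0.9843]


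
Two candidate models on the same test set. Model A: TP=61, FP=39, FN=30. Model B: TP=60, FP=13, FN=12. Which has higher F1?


Model A: P=61/100=0.61, R=61/91=0.6703, F1=2PR/(P+R)=2TP/(2TP+FP+FN)=122/191=0.6387
Model B: P=60/73=0.8219, R=60/72=0.8333, F1=2PR/(P+R)=2TP/(2TP+FP+FN)=120/145=0.8276
0.6387 < 0.8276 → Model B

Model B


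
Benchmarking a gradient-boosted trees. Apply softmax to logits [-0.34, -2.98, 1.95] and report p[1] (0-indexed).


Exponentials: e^-0.34=0.7118, e^-2.98=0.0508, e^1.95=7.0287
Sum = 7.7913
Softmax = [0.0914, 0.0065, 0.9021]
p[1] = 0.0508/7.7913 = 0.0065

0.0065


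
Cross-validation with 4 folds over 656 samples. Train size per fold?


Fold size = 656/4 = 164
Training per fold = 656 - 164 = 492

492


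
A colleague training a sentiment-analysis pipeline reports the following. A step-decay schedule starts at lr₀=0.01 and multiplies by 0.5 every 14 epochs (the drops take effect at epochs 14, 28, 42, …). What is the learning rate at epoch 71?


n_drops = ⌊71/14⌋ = 5
lr = 0.01·0.5^5 = 0.01·0.03125 = 0.0003125

0.0003125


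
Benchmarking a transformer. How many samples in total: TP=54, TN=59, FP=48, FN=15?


Total = TP + TN + FP + FN
= 54 + 59 + 48 + 15
= 176
(Predicted positive: 102, predicted negative: 74)

176


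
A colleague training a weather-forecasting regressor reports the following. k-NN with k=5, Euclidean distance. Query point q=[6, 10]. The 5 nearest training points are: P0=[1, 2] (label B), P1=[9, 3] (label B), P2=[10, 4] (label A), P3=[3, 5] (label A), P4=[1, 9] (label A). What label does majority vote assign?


d(q,P0) = 9.434  (label B)
d(q,P1) = 7.6158  (label B)
d(q,P2) = 7.2111  (label A)
d(q,P3) = 5.831  (label A)
d(q,P4) = 5.099  (label A)
Votes: A=3, B=2
Majority → A

A


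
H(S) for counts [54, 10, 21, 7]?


Probabilities: [54/92, 10/92, 21/92, 7/92] ≈ [0.587, 0.1087, 0.2283, 0.0761]
H = -((54/92)·log₂(54/92) + (10/92)·log₂(10/92) + (21/92)·log₂(21/92) + (7/92)·log₂(7/92))
  = 1.5684 bits

1.5684 bits


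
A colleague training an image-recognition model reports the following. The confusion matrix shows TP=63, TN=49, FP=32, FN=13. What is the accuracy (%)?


Accuracy = (TP+TN)/(TP+TN+FP+FN)
= (63+49)/(157)
= 112/157 = 71.34%

71.34%


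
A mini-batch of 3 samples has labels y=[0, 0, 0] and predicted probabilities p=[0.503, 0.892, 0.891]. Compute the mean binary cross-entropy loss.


L[0] = -ln(1-0.503) = -ln(0.497) = 0.6992
L[1] = -ln(1-0.892) = -ln(0.108) = 2.2256
L[2] = -ln(1-0.891) = -ln(0.109) = 2.2164
mean = (0.6992 + 2.2256 + 2.2164)/3 = 1.7137

1.7137


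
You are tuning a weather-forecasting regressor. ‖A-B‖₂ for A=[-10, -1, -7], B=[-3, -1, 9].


d = √((-10+ 3)² + (-1+ 1)² + (-7-9)²)
  = √(49 + 0 + 256)
  = √305 = 17.4642

17.4642


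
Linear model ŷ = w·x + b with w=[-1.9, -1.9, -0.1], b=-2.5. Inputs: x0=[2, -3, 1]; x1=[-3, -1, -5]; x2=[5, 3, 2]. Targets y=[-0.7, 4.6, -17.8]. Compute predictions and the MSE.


ŷ0 = (-1.9)·(2) + (-1.9)·(-3) + (-0.1)·(1) - 2.5 = -0.7
ŷ1 = (-1.9)·(-3) + (-1.9)·(-1) + (-0.1)·(-5) - 2.5 = 5.6
ŷ2 = (-1.9)·(5) + (-1.9)·(3) + (-0.1)·(2) - 2.5 = -17.9
errors² = [0.0, 1.0, 0.01]
MSE = 1.0100/3 = 0.3367

0.3367


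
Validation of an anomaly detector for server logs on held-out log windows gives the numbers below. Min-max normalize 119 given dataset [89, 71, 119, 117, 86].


min=71, max=119
(119-71)/(119-71) = 48/48 = 1.0

1.0


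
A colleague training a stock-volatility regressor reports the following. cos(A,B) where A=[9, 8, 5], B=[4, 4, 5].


A·B = 9·4 + 8·4 + 5·5 = 93
‖A‖ = √170 = 13.0384, ‖B‖ = √57 = 7.5498
cos = 93/(√170·√57) = 93/√9690 = 0.9448

0.9448


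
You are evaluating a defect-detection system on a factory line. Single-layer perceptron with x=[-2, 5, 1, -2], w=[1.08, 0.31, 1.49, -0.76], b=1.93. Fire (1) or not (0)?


z = (-2)·(1.08) + (5)·(0.31) + (1)·(1.49) + (-2)·(-0.76) + 1.93
  = 4.33
step(z) = 1 (z≥0)

1


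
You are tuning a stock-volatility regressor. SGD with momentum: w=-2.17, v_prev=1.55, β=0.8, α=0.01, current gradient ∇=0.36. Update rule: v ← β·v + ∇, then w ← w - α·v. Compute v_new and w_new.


v_new = 0.8·1.55 + 0.36 = 1.24 + 0.36 = 1.6
w_new = -2.17 - 0.01·1.6 = -2.17 - 0.016 = -2.186

v_new=1.6, w_new=-2.186


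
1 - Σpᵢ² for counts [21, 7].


Probabilities: [21/28, 7/28] ≈ [0.75, 0.25]
Σpᵢ² = (441 + 49)/28² = 490/784
Gini = 1 - Σpᵢ² = 1 - 490/784 = 0.375

0.375


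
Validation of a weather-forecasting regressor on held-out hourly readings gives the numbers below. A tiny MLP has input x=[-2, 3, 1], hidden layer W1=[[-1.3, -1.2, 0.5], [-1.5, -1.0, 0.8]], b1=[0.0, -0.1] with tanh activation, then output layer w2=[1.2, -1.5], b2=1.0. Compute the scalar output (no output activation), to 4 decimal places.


z1[0] = (-1.3)·(-2) + (-1.2)·(3) + (0.5)·(1) + 0.0 = -0.5
z1[1] = (-1.5)·(-2) + (-1.0)·(3) + (0.8)·(1) - 0.1 = 0.7
h = tanh(z1) = [-0.4621, 0.6044]
output = (1.2)·(-0.4621) + (-1.5)·(0.6044) + 1.0 = -0.4611

-0.4611


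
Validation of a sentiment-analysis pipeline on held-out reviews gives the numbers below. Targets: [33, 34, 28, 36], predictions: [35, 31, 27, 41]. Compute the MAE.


Absolute errors: |33-35|=2, |34-31|=3, |28-27|=1, |36-41|=5
Sum = 11
MAE = 11/4 = 11/4

11/4


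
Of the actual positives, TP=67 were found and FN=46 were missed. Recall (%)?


Recall = TP/(TP+FN)
= 67/(67+46)
= 67/113 = 59.29%

59.29%


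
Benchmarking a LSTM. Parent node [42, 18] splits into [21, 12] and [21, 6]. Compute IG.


Parent = [42, 18], H_parent = 0.8813
H_left = 0.9457 (n=33), H_right = 0.7642 (n=27)
H_children = (33/60)·0.9457 + (27/60)·0.7642 = 0.864
IG = 0.8813 - 0.864 = 0.0173

0.0173


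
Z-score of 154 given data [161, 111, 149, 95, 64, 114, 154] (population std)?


μ = 121.1429, σ = 32.8348
z = (154 - 121.1429)/32.8348 = 1.0007

1.0007


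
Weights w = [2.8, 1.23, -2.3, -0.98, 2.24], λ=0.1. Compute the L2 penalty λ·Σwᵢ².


‖w‖₂² = (2.8)² + (1.23)² + (-2.3)² + (-0.98)² + (2.24)²
     = 7.84 + 1.5129 + 5.29 + 0.9604 + 5.0176
     = 20.6209
λ·‖w‖₂² = 0.1·20.6209 = 2.06209

2.06209


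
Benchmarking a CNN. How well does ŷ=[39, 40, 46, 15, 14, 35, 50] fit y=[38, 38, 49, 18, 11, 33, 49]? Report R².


ȳ = 33.7143
SS_res = Σ(y-ŷ)² = 37
SS_tot = Σ(y-ȳ)² = 1267.43
R² = 1 - SS_res/SS_tot = 1 - 0.0292 = 0.9708

0.9708


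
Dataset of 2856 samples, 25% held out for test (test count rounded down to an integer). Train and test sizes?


Test = ⌊2856·25/100⌋ = 714
Train = 2856 - 714 = 2142

Train: 2142, Test: 714


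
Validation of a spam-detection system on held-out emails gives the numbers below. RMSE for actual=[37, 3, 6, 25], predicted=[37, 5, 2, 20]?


MSE = 45/4 = 11.25
RMSE = √(45/4) = 3.3541

3.3541


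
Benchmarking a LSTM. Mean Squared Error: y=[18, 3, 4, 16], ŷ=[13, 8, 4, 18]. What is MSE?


Squared errors: (18-13)²=25, (3-8)²=25, (4-4)²=0, (16-18)²=4
Sum = 54
MSE = 54/4 = 27/2

27/2


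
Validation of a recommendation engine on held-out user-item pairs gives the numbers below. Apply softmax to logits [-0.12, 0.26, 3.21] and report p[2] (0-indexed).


Exponentials: e^-0.12=0.8869, e^0.26=1.2969, e^3.21=24.7791
Sum = 26.9629
Softmax = [0.0329, 0.0481, 0.919]
p[2] = 24.7791/26.9629 = 0.919

0.919


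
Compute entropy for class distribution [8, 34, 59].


Probabilities: [8/101, 34/101, 59/101] ≈ [0.0792, 0.3366, 0.5842]
H = -((8/101)·log₂(8/101) + (34/101)·log₂(34/101) + (59/101)·log₂(59/101))
  = 1.2716 bits

1.2716 bits


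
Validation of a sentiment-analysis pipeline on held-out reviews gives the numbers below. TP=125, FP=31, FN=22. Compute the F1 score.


Precision = 125/156 = 0.8013
Recall = 125/147 = 0.8503
F1 = 2·P·R/(P+R) = 2·TP/(2·TP+FP+FN) = 250/(250+31+22) = 250/303 = 0.8251

0.8251


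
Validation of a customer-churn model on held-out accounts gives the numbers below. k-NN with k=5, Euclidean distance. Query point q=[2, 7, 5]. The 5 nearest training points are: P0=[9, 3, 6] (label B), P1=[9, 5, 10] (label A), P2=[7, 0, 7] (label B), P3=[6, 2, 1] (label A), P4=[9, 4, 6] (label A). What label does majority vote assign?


d(q,P0) = 8.124  (label B)
d(q,P1) = 8.8318  (label A)
d(q,P2) = 8.8318  (label B)
d(q,P3) = 7.5498  (label A)
d(q,P4) = 7.6811  (label A)
Votes: A=3, B=2
Majority → A

A


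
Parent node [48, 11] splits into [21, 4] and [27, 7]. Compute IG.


Parent = [48, 11], H_parent = 0.694
H_left = 0.6343 (n=25), H_right = 0.7335 (n=34)
H_children = (25/59)·0.6343 + (34/59)·0.7335 = 0.6915
IG = 0.694 - 0.6915 = 0.0025

0.0025


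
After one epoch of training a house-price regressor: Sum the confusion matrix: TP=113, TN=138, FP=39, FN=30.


Total = TP + TN + FP + FN
= 113 + 138 + 39 + 30
= 320
(Predicted positive: 152, predicted negative: 168)

320


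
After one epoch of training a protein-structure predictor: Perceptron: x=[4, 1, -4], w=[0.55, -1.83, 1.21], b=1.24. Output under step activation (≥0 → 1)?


z = (4)·(0.55) + (1)·(-1.83) + (-4)·(1.21) + 1.24
  = -3.23
step(z) = 0 (z<0)

0


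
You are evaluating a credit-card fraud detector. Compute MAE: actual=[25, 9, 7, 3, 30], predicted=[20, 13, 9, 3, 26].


Absolute errors: |25-20|=5, |9-13|=4, |7-9|=2, |3-3|=0, |30-26|=4
Sum = 15
MAE = 15/5 = 3

3


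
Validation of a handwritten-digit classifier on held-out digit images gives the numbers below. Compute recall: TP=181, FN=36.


Recall = TP/(TP+FN)
= 181/(181+36)
= 181/217 = 83.41%

83.41%


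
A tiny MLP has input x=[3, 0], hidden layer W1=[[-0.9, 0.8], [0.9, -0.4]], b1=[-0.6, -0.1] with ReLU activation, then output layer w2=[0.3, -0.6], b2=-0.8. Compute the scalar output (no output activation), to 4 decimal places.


z1[0] = (-0.9)·(3) + (0.8)·(0) - 0.6 = -3.3
z1[1] = (0.9)·(3) + (-0.4)·(0) - 0.1 = 2.6
h = ReLU(z1) = [0.0, 2.6]
output = (0.3)·(0.0) + (-0.6)·(2.6) - 0.8 = -2.36

-2.36


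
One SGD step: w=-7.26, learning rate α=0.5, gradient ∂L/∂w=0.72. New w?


w_new = w - α·∇
= -7.26 - 0.5·0.72
= -7.26 - 0.36
= -7.62

-7.62


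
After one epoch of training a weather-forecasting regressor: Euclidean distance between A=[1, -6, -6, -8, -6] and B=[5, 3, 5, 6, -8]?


d = √((1-5)² + (-6-3)² + (-6-5)² + (-8-6)² + (-6+ 8)²)
  = √(16 + 81 + 121 + 196 + 4)
  = √418 = 20.445

20.445


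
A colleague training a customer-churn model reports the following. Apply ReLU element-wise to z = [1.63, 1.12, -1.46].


ReLU(1.63) = max(0, 1.63) = 1.63
ReLU(1.12) = max(0, 1.12) = 1.12
ReLU(-1.46) = max(0, -1.46) = 0.0
result = [1.63, 1.12, 0.0]

[1.63, 1.12, 0.0]


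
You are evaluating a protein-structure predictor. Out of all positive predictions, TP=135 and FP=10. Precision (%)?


Precision = TP/(TP+FP)
= 135/(135+10)
= 135/145 = 93.1%

93.1%


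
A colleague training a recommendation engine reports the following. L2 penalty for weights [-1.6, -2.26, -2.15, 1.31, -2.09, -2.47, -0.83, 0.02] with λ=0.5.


‖w‖₂² = (-1.6)² + (-2.26)² + (-2.15)² + (1.31)² + (-2.09)² + (-2.47)² + (-0.83)² + (0.02)²
     = 2.56 + 5.1076 + 4.6225 + 1.7161 + 4.3681 + 6.1009 + 0.6889 + 0.0004
     = 25.1645
λ·‖w‖₂² = 0.5·25.1645 = 12.58225

12.58225


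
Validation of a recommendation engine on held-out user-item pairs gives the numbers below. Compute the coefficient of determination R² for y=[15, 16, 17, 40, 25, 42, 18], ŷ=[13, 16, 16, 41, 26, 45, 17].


ȳ = 24.7143
SS_res = Σ(y-ŷ)² = 17
SS_tot = Σ(y-ȳ)² = 807.43
R² = 1 - SS_res/SS_tot = 1 - 0.0211 = 0.9789

0.9789


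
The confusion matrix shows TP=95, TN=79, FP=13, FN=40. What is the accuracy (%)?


Accuracy = (TP+TN)/(TP+TN+FP+FN)
= (95+79)/(227)
= 174/227 = 76.65%

76.65%


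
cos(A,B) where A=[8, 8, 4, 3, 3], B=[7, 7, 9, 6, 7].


A·B = 8·7 + 8·7 + 4·9 + 3·6 + 3·7 = 187
‖A‖ = √162 = 12.7279, ‖B‖ = √264 = 16.2481
cos = 187/(√162·√264) = 187/√42768 = 0.9042

0.9042


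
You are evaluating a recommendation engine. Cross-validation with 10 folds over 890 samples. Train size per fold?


Fold size = 890/10 = 89
Training per fold = 890 - 89 = 801

801


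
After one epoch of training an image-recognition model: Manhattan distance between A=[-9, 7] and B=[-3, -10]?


d = |-9+ 3| + |7+ 10|
  = 6 + 17
  = 23

23


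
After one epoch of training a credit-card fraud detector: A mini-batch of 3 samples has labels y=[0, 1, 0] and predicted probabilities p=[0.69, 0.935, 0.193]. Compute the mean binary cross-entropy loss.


L[0] = -ln(1-0.69) = -ln(0.31) = 1.1712
L[1] = -ln(0.935) = 0.0672
L[2] = -ln(1-0.193) = -ln(0.807) = 0.2144
mean = (1.1712 + 0.0672 + 0.2144)/3 = 0.4843

0.4843


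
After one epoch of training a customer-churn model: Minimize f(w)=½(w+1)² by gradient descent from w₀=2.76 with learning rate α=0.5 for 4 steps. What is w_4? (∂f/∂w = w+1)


step 1: grad = 2.76+1 = 3.76; w = 2.76 - 0.5·(3.76) = 0.88
step 2: grad = 0.88+1 = 1.88; w = 0.88 - 0.5·(1.88) = -0.06
step 3: grad = -0.06+1 = 0.94; w = -0.06 - 0.5·(0.94) = -0.53
step 4: grad = -0.53+1 = 0.47; w = -0.53 - 0.5·(0.47) = -0.765

-0.765


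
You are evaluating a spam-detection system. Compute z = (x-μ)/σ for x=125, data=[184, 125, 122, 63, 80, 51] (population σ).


μ = 104.1667, σ = 45.1494
z = (125 - 104.1667)/45.1494 = 0.4614

0.4614


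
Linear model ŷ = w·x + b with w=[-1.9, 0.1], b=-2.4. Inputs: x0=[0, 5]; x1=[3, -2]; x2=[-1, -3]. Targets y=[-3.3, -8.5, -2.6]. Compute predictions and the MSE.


ŷ0 = (-1.9)·(0) + (0.1)·(5) - 2.4 = -1.9
ŷ1 = (-1.9)·(3) + (0.1)·(-2) - 2.4 = -8.3
ŷ2 = (-1.9)·(-1) + (0.1)·(-3) - 2.4 = -0.8
errors² = [1.96, 0.04, 3.24]
MSE = 5.2400/3 = 1.7467

1.7467
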